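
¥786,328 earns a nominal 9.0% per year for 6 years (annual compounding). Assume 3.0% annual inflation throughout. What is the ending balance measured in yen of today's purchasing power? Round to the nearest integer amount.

Nominal value at maturity: ¥786,328 × (1 + 9.0%)^6 ≈ ¥1,318,751.
Price-level factor over 6 years: (1 + 3.0%)^6 ≈ 1.1940522965.
The maturity value deflated by that factor is the answer in today's purchasing power.

¥1,104,433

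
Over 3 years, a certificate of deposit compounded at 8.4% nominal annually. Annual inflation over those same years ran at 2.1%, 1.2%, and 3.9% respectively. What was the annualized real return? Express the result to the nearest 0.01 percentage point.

Cumulative inflation factor: 1.021 × 1.012 × 1.039 ≈ 1.07355.
Nominal growth factor: 1.27376. Real growth factor = 1.27376 / 1.07355 ≈ 1.18650.
Annualized: 1.18650^(1/3) − 1 ≈ 0.05866.

5.87%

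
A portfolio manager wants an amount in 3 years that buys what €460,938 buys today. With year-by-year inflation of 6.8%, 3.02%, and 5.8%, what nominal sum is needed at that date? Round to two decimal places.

€536,563.32

Cumulative price-level factor: 1.068 × 1.0302 × 1.058 = 1.1640683088.
Multiplying €460,938 by the price-level factor gives the future nominal sum.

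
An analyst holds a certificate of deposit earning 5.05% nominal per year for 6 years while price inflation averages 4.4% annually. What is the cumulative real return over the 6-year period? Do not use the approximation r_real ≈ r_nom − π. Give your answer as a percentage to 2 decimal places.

The annual real rate is (1+5.05%)/(1+4.4%) − 1 = 0.6226%.
Compounded over 6 years: (1 + 0.006226)^6 − 1 ≈ 0.03794.

3.79%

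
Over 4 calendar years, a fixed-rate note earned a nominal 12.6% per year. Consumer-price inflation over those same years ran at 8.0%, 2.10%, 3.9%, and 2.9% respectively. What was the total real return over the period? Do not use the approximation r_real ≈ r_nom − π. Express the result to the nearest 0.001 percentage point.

Cumulative inflation factor: 1.080 × 1.0210 × 1.039 × 1.029 ≈ 1.17891.
Nominal growth factor: 1.60751. Real growth factor = 1.60751 / 1.17891 ≈ 1.36356.
Total real return ≈ 36.3557%.

36.356%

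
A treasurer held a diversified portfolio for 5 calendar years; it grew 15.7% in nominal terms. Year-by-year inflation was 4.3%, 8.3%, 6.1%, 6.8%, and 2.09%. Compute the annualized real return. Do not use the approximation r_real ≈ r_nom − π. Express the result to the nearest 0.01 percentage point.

Cumulative inflation factor: 1.043 × 1.083 × 1.061 × 1.068 × 1.0209 ≈ 1.30672.
Nominal growth factor: 1.15700. Real growth factor = 1.15700 / 1.30672 ≈ 0.88542.
Annualized: 0.88542^(1/5) − 1 ≈ -0.02404.

-2.40%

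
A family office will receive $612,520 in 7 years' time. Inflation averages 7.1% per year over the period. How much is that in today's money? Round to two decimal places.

Price-level factor over 7 years: (1 + 7.1%)^7 ≈ 1.6163160884.
Purchasing power today: $612,520 divided by that factor.

$378,960.53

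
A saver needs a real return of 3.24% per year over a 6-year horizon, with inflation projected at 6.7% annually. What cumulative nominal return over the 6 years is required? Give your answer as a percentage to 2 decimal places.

78.68%

Required annual nominal rate: (1+3.24%)(1+6.7%) − 1 = 10.15708%.
Cumulative over 6 years: (1 + 0.1015708)^6 − 1 ≈ 0.78679.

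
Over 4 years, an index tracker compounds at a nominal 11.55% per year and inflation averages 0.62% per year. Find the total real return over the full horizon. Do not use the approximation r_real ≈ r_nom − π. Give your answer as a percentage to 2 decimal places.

The annual real rate is (1+11.55%)/(1+0.62%) − 1 = 10.8627%.
Compounded over 4 years: (1 + 0.108627)^4 − 1 ≈ 0.51057.

51.06%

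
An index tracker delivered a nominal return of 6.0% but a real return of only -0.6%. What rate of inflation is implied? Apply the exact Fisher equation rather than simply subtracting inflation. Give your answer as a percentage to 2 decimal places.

From (1+r_nom) = (1+r_real)(1+π), we get 1+π = (1 + 6.0%)/(1 − 0.6%) = 1.060/0.994 ≈ 1.06640.
So π ≈ 6.6398%.

6.64%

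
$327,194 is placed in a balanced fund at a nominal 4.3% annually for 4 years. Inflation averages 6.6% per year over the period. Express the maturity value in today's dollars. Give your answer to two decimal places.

Nominal value at maturity: $327,194 × (1 + 4.3%)^4 ≈ $387,206.43.
Price-level factor over 4 years: (1 + 6.6%)^4 ≈ 1.2913049587.
The maturity value deflated by that factor is the answer in today's purchasing power.

$299,856.69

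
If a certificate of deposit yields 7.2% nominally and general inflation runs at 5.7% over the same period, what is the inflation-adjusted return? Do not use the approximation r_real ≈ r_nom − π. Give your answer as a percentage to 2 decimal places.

Real return via the Fisher equation: (1 + 7.2%)/(1 + 5.7%) − 1 = 1.072/1.057 − 1 ≈ 0.01419.

1.42%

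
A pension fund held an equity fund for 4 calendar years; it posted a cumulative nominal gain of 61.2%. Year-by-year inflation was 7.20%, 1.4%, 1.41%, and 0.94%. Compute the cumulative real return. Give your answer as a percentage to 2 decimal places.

44.87%

Cumulative inflation factor: 1.0720 × 1.014 × 1.0141 × 1.0094 ≈ 1.11270.
Nominal growth factor: 1.61200. Real growth factor = 1.61200 / 1.11270 ≈ 1.44873.
Total real return ≈ 44.8733%.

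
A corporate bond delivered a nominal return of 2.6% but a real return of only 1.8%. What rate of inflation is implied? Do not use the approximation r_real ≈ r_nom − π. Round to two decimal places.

0.79%

From (1+r_nom) = (1+r_real)(1+π), we get 1+π = (1 + 2.6%)/(1 + 1.8%) = 1.026/1.018 ≈ 1.00786.
So π ≈ 0.7859%.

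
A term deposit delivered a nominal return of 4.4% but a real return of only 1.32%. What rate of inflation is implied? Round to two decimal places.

3.04%

From (1+r_nom) = (1+r_real)(1+π), we get 1+π = (1 + 4.4%)/(1 + 1.32%) = 1.044/1.0132 ≈ 1.03040.
So π ≈ 3.0399%.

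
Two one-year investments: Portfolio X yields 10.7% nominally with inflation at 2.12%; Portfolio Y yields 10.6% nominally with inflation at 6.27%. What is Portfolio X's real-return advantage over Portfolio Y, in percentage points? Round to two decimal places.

4.33

Portfolio X real return: 1.107/1.0212 − 1 = 8.402%.
Portfolio Y real return: 1.106/1.0627 − 1 = 4.075%.
Difference: 8.402 − 4.075 = 4.327 pp.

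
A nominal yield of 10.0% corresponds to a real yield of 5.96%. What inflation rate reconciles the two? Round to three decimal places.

3.813%

From (1+r_nom) = (1+r_real)(1+π), we get 1+π = (1 + 10.0%)/(1 + 5.96%) = 1.100/1.0596 ≈ 1.03813.
So π ≈ 3.8128%.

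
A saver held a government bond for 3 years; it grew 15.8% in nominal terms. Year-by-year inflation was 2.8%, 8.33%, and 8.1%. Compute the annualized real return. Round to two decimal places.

-1.29%

Cumulative inflation factor: 1.028 × 1.0833 × 1.081 ≈ 1.20384.
Nominal growth factor: 1.15800. Real growth factor = 1.15800 / 1.20384 ≈ 0.96192.
Annualized: 0.96192^(1/3) − 1 ≈ -0.01286.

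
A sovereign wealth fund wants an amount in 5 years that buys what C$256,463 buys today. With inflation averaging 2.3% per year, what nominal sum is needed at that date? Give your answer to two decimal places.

Cumulative price-level factor: (1+2.3%)^5 ≈ 1.1204130756.
Multiplying C$256,463 by the price-level factor gives the future nominal sum.

C$287,344.50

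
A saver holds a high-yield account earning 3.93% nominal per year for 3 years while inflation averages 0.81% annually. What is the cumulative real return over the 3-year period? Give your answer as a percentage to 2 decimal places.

9.58%

The annual real rate is (1+3.93%)/(1+0.81%) − 1 = 3.0949%.
Compounded over 3 years: (1 + 0.030949)^3 − 1 ≈ 0.09575.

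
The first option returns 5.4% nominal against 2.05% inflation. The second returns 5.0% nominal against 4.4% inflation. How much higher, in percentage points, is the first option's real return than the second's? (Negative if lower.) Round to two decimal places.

2.71

The first option real return: 1.054/1.0205 − 1 = 3.283%.
The second real return: 1.050/1.044 − 1 = 0.575%.
Difference: 3.283 − 0.575 = 2.708 pp.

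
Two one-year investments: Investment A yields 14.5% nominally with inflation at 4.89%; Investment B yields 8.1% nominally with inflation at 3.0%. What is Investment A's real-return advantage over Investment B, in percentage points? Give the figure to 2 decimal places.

4.21

Investment A real return: 1.145/1.0489 − 1 = 9.162%.
Investment B real return: 1.081/1.030 − 1 = 4.951%.
Difference: 9.162 − 4.951 = 4.211 pp.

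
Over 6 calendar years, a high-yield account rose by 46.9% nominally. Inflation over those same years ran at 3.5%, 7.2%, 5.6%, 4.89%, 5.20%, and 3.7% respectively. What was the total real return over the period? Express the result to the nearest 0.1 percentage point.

Cumulative inflation factor: 1.035 × 1.072 × 1.056 × 1.0489 × 1.0520 × 1.037 ≈ 1.34069.
Nominal growth factor: 1.46900. Real growth factor = 1.46900 / 1.34069 ≈ 1.09571.
Total real return ≈ 9.5706%.

9.6%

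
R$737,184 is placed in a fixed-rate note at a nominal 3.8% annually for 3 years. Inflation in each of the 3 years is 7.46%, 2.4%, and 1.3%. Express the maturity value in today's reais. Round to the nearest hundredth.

R$739,625.24

Nominal value at maturity: R$737,184 × (1 + 3.8%)^3 ≈ R$824,456.91.
Price-level factor over 3 years: 1.0746 × 1.024 × 1.013 = 1.1146954752.
The maturity value deflated by that factor is the answer in today's purchasing power.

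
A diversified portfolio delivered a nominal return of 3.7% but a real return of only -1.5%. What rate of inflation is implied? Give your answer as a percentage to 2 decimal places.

5.28%

From (1+r_nom) = (1+r_real)(1+π), we get 1+π = (1 + 3.7%)/(1 − 1.5%) = 1.037/0.985 ≈ 1.05279.
So π ≈ 5.2792%.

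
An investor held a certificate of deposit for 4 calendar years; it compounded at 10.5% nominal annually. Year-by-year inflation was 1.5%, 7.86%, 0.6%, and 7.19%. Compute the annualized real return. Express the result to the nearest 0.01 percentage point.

6.01%

Cumulative inflation factor: 1.015 × 1.0786 × 1.006 × 1.0719 ≈ 1.18053.
Nominal growth factor: 1.49090. Real growth factor = 1.49090 / 1.18053 ≈ 1.26290.
Annualized: 1.26290^(1/4) − 1 ≈ 0.06009.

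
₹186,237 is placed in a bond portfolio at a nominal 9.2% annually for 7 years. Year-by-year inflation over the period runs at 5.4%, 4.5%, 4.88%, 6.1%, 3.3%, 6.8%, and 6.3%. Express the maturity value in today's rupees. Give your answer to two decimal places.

₹239,913.47

Nominal value at maturity: ₹186,237 × (1 + 9.2%)^7 ≈ ₹344,845.40.
Price-level factor over 7 years: 1.054 × 1.045 × 1.0488 × 1.061 × 1.033 × 1.068 × 1.063 ≈ 1.4373740589.
The maturity value deflated by that factor is the answer in today's purchasing power.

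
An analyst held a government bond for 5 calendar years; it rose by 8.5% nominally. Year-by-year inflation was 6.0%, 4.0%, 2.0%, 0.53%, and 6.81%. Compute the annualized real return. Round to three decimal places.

-2.115%

Cumulative inflation factor: 1.060 × 1.040 × 1.020 × 1.0053 × 1.0681 ≈ 1.20739.
Nominal growth factor: 1.08500. Real growth factor = 1.08500 / 1.20739 ≈ 0.89863.
Annualized: 0.89863^(1/5) − 1 ≈ -0.02115.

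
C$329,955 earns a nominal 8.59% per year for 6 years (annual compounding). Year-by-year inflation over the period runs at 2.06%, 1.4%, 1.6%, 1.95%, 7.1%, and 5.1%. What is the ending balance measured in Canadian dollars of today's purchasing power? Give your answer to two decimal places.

Nominal value at maturity: C$329,955 × (1 + 8.59%)^6 ≈ C$540,995.57.
Price-level factor over 6 years: 1.0206 × 1.014 × 1.016 × 1.0195 × 1.071 × 1.051 ≈ 1.2066092321.
Dividing the nominal maturity value by the price-level factor gives the value in today's money.

C$448,360.21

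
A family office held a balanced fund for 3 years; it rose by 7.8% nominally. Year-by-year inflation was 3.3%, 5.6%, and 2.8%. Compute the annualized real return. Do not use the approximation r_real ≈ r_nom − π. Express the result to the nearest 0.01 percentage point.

Cumulative inflation factor: 1.033 × 1.056 × 1.028 ≈ 1.12139.
Nominal growth factor: 1.07800. Real growth factor = 1.07800 / 1.12139 ≈ 0.96131.
Annualized: 0.96131^(1/3) − 1 ≈ -0.01307.

-1.31%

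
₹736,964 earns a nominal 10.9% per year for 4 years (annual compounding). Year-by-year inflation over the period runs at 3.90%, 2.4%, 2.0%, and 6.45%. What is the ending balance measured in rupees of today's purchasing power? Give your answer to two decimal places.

₹964,964.01

Nominal value at maturity: ₹736,964 × (1 + 10.9%)^4 ≈ ₹1,114,737.11.
Price-level factor over 4 years: 1.0390 × 1.024 × 1.020 × 1.0645 ≈ 1.1552110694.
Dividing the nominal maturity value by the price-level factor gives the value in today's money.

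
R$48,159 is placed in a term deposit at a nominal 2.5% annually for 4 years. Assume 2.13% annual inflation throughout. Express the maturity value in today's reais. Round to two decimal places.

Nominal value at maturity: R$48,159 × (1 + 2.5%)^4 ≈ R$53,158.52.
Price-level factor over 4 years: (1 + 2.13%)^4 ≈ 1.0879610002.
The maturity value deflated by that factor is the answer in today's purchasing power.

R$48,860.69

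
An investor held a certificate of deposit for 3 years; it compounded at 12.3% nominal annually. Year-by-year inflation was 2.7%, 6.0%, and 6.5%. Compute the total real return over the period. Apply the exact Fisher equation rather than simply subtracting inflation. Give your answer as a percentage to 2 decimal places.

22.16%

Cumulative inflation factor: 1.027 × 1.060 × 1.065 ≈ 1.15938.
Nominal growth factor: 1.41625. Real growth factor = 1.41625 / 1.15938 ≈ 1.22156.
Total real return ≈ 22.1556%.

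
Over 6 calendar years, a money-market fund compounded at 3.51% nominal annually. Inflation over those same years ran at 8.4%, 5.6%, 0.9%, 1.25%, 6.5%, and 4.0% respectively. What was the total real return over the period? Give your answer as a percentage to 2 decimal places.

-5.04%

Cumulative inflation factor: 1.084 × 1.056 × 1.009 × 1.0125 × 1.065 × 1.040 ≈ 1.29528.
Nominal growth factor: 1.22997. Real growth factor = 1.22997 / 1.29528 ≈ 0.94958.
Total real return ≈ -5.0420%.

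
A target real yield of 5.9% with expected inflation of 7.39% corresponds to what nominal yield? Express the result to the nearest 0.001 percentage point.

By the Fisher equation, 1 + r_nom = (1 + 5.9%)(1 + 7.39%) = 1.059 × 1.0739 = 1.1372601.
So r_nom = 13.72601%.

13.726%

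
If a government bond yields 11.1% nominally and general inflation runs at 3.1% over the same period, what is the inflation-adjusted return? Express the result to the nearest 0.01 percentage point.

7.76%

Real return via the Fisher equation: (1 + 11.1%)/(1 + 3.1%) − 1 = 1.111/1.031 − 1 ≈ 0.07759.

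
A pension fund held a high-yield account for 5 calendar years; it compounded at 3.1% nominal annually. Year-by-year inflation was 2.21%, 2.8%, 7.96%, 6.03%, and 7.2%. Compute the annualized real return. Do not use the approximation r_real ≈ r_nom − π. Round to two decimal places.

Cumulative inflation factor: 1.0221 × 1.028 × 1.0796 × 1.0603 × 1.072 ≈ 1.28936.
Nominal growth factor: 1.16491. Real growth factor = 1.16491 / 1.28936 ≈ 0.90348.
Annualized: 0.90348^(1/5) − 1 ≈ -0.02009.

-2.01%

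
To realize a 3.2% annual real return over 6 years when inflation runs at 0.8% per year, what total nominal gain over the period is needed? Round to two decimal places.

Required annual nominal rate: (1+3.2%)(1+0.8%) − 1 = 4.0256%.
Cumulative over 6 years: (1 + 0.040256)^6 − 1 ≈ 0.26719.

26.72%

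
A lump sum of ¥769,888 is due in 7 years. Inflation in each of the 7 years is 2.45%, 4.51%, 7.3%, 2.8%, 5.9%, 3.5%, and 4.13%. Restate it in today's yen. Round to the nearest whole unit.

¥571,153

Price-level factor over 7 years: 1.0245 × 1.0451 × 1.073 × 1.028 × 1.059 × 1.035 × 1.0413 ≈ 1.3479532352.
Purchasing power today: ¥769,888 divided by that factor.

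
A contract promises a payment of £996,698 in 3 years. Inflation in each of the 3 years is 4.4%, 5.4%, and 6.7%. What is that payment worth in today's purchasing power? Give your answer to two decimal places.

£848,902.98

Price-level factor over 3 years: 1.044 × 1.054 × 1.067 = 1.174101192.
Purchasing power today: £996,698 divided by that factor.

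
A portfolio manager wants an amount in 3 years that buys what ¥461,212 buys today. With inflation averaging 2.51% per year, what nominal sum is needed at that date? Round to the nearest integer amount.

Cumulative price-level factor: (1+2.51%)^3 ≈ 1.0772058433.
Multiplying ¥461,212 by the price-level factor gives the future nominal sum.

¥496,820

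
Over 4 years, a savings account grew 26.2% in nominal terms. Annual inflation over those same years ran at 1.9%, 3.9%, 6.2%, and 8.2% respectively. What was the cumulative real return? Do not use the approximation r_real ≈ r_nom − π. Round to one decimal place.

3.7%

Cumulative inflation factor: 1.019 × 1.039 × 1.062 × 1.082 ≈ 1.21658.
Nominal growth factor: 1.26200. Real growth factor = 1.26200 / 1.21658 ≈ 1.03733.
Total real return ≈ 3.7332%.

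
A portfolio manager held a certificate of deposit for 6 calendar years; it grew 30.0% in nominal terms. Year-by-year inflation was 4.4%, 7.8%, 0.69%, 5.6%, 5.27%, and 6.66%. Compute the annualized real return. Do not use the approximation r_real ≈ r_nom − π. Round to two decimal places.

-0.55%

Cumulative inflation factor: 1.044 × 1.078 × 1.0069 × 1.056 × 1.0527 × 1.0666 ≈ 1.34362.
Nominal growth factor: 1.30000. Real growth factor = 1.30000 / 1.34362 ≈ 0.96754.
Annualized: 0.96754^(1/6) − 1 ≈ -0.00549.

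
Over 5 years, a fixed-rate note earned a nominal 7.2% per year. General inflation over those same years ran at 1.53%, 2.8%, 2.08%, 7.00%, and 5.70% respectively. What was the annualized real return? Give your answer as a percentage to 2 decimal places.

3.28%

Cumulative inflation factor: 1.0153 × 1.028 × 1.0208 × 1.0700 × 1.0570 ≈ 1.20500.
Nominal growth factor: 1.41571. Real growth factor = 1.41571 / 1.20500 ≈ 1.17486.
Annualized: 1.17486^(1/5) − 1 ≈ 0.03276.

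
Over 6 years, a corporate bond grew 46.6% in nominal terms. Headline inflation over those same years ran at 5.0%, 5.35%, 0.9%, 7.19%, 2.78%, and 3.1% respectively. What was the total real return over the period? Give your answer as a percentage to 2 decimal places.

15.64%

Cumulative inflation factor: 1.050 × 1.0535 × 1.009 × 1.0719 × 1.0278 × 1.031 ≈ 1.26776.
Nominal growth factor: 1.46600. Real growth factor = 1.46600 / 1.26776 ≈ 1.15637.
Total real return ≈ 15.6372%.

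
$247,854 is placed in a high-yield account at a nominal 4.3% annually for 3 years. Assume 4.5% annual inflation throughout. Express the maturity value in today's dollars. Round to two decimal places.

$246,433.64

Nominal value at maturity: $247,854 × (1 + 4.3%)^3 ≈ $281,221.72.
Price-level factor over 3 years: (1 + 4.5%)^3 = 1.141166125.
Dividing the nominal maturity value by the price-level factor gives the value in today's money.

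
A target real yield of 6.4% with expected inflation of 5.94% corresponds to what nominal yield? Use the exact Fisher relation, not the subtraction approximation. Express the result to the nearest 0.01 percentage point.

12.72%

By the Fisher equation, 1 + r_nom = (1 + 6.4%)(1 + 5.94%) = 1.064 × 1.0594 = 1.1272016.
So r_nom = 12.72016%.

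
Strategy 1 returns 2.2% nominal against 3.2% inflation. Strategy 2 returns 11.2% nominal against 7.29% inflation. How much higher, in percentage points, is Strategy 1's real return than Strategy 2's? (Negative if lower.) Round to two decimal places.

-4.61

Strategy 1 real return: 1.022/1.032 − 1 = -0.969%.
Strategy 2 real return: 1.112/1.0729 − 1 = 3.644%.
Difference: -0.969 − 3.644 = -4.613 pp.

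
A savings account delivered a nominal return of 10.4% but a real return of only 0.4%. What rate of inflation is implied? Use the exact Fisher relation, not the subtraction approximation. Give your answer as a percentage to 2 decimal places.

From (1+r_nom) = (1+r_real)(1+π), we get 1+π = (1 + 10.4%)/(1 + 0.4%) = 1.104/1.004 ≈ 1.09960.
So π ≈ 9.9602%.

9.96%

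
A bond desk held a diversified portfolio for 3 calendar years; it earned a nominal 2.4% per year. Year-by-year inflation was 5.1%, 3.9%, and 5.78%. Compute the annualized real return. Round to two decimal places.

Cumulative inflation factor: 1.051 × 1.039 × 1.0578 ≈ 1.15511.
Nominal growth factor: 1.07374. Real growth factor = 1.07374 / 1.15511 ≈ 0.92956.
Annualized: 0.92956^(1/3) − 1 ≈ -0.02405.

-2.41%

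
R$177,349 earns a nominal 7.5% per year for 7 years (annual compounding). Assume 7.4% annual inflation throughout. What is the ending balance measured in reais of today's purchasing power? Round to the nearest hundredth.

R$178,508.14

Nominal value at maturity: R$177,349 × (1 + 7.5%)^7 ≈ R$294,230.71.
Price-level factor over 7 years: (1 + 7.4%)^7 ≈ 1.6482761309.
Dividing the nominal maturity value by the price-level factor gives the value in today's money.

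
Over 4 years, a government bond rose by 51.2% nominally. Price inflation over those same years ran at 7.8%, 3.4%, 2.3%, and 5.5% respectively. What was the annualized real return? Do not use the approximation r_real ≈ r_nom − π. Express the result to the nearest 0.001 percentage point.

5.882%

Cumulative inflation factor: 1.078 × 1.034 × 1.023 × 1.055 ≈ 1.20300.
Nominal growth factor: 1.51200. Real growth factor = 1.51200 / 1.20300 ≈ 1.25685.
Annualized: 1.25685^(1/4) − 1 ≈ 0.05882.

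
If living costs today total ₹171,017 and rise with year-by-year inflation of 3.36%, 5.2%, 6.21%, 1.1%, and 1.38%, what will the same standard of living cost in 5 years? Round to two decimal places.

Cumulative price-level factor: 1.0336 × 1.052 × 1.0621 × 1.011 × 1.0138 ≈ 1.1836875828.
The nominal amount required is ₹171,017 scaled up by that factor.

₹202,430.70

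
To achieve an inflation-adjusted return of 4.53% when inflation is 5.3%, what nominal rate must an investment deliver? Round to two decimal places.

By the Fisher equation, 1 + r_nom = (1 + 4.53%)(1 + 5.3%) = 1.0453 × 1.053 = 1.1007009.
So r_nom = 10.07009%.

10.07%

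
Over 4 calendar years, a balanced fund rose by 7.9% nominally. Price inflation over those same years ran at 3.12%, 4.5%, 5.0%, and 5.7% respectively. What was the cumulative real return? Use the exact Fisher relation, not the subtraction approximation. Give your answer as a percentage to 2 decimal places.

Cumulative inflation factor: 1.0312 × 1.045 × 1.050 × 1.057 ≈ 1.19598.
Nominal growth factor: 1.07900. Real growth factor = 1.07900 / 1.19598 ≈ 0.90219.
Total real return ≈ -9.7810%.

-9.78%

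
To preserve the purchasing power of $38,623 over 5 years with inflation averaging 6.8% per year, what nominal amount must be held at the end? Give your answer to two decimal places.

Cumulative price-level factor: (1+6.8%)^5 ≈ 1.3894926808.
The nominal amount required is $38,623 scaled up by that factor.

$53,666.38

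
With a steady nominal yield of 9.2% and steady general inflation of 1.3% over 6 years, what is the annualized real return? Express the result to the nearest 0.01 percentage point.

With constant rates the annual real return is the same each year: (1+9.2%)/(1+1.3%) − 1 = 0.07799.

7.80%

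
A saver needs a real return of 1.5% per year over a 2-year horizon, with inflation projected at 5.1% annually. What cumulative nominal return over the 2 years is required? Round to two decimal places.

13.80%

Required annual nominal rate: (1+1.5%)(1+5.1%) − 1 = 6.6765%.
Cumulative over 2 years: (1 + 0.066765)^2 − 1 ≈ 0.13799.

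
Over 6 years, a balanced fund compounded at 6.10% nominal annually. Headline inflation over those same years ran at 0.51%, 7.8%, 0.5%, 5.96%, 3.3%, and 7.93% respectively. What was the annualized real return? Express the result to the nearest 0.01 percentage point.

Cumulative inflation factor: 1.0051 × 1.078 × 1.005 × 1.0596 × 1.033 × 1.0793 ≈ 1.28641.
Nominal growth factor: 1.42657. Real growth factor = 1.42657 / 1.28641 ≈ 1.10895.
Annualized: 1.10895^(1/6) − 1 ≈ 0.01739.

1.74%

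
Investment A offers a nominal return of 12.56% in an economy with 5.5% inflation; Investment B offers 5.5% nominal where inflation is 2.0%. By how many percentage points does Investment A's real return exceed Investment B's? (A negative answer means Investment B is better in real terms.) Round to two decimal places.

Investment A real return: 1.1256/1.055 − 1 = 6.692%.
Investment B real return: 1.055/1.020 − 1 = 3.431%.
Difference: 6.692 − 3.431 = 3.261 pp.

3.26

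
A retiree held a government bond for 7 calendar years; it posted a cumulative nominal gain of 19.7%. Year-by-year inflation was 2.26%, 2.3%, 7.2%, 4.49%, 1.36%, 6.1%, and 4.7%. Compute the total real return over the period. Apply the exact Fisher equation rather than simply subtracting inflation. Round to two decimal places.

-9.28%

Cumulative inflation factor: 1.0226 × 1.023 × 1.072 × 1.0449 × 1.0136 × 1.061 × 1.047 ≈ 1.31941.
Nominal growth factor: 1.19700. Real growth factor = 1.19700 / 1.31941 ≈ 0.90722.
Total real return ≈ -9.2776%.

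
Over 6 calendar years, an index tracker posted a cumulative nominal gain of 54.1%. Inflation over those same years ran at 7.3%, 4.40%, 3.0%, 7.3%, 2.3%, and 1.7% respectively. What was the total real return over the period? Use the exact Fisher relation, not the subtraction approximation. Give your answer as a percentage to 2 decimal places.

19.64%

Cumulative inflation factor: 1.073 × 1.0440 × 1.030 × 1.073 × 1.023 × 1.017 ≈ 1.28805.
Nominal growth factor: 1.54100. Real growth factor = 1.54100 / 1.28805 ≈ 1.19638.
Total real return ≈ 19.6379%.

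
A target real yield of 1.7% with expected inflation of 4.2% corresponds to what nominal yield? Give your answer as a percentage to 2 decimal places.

5.97%

By the Fisher equation, 1 + r_nom = (1 + 1.7%)(1 + 4.2%) = 1.017 × 1.042 = 1.059714.
So r_nom = 5.9714%.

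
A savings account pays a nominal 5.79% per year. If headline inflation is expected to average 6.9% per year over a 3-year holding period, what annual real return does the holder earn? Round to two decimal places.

-1.04%

With constant rates the annual real return is the same each year: (1+5.79%)/(1+6.9%) − 1 = -0.01038.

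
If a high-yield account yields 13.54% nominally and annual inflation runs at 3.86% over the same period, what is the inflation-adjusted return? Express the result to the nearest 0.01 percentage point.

9.32%

Real return via the Fisher equation: (1 + 13.54%)/(1 + 3.86%) − 1 = 1.1354/1.0386 − 1 ≈ 0.09320.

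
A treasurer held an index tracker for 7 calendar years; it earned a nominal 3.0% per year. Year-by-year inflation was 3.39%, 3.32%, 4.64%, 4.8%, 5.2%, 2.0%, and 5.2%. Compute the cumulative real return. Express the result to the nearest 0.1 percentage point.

Cumulative inflation factor: 1.0339 × 1.0332 × 1.0464 × 1.048 × 1.052 × 1.020 × 1.052 ≈ 1.32237.
Nominal growth factor: 1.22987. Real growth factor = 1.22987 / 1.32237 ≈ 0.93005.
Total real return ≈ -6.9949%.

-7.0%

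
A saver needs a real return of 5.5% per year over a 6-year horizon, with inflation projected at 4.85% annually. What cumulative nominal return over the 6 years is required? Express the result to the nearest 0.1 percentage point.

83.2%

Required annual nominal rate: (1+5.5%)(1+4.85%) − 1 = 10.61675%.
Cumulative over 6 years: (1 + 0.1061675)^6 − 1 ≈ 0.83200.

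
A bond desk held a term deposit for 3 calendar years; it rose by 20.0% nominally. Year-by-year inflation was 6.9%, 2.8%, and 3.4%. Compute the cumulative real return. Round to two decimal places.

Cumulative inflation factor: 1.069 × 1.028 × 1.034 ≈ 1.13630.
Nominal growth factor: 1.20000. Real growth factor = 1.20000 / 1.13630 ≈ 1.05606.
Total real return ≈ 5.6063%.

5.61%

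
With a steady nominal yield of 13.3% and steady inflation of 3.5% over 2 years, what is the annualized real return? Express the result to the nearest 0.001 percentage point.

With constant rates the annual real return is the same each year: (1+13.3%)/(1+3.5%) − 1 = 0.09469.

9.469%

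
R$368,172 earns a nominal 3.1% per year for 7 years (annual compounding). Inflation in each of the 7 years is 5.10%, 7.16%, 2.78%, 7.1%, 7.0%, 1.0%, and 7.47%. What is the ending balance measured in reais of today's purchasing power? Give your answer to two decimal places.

Nominal value at maturity: R$368,172 × (1 + 3.1%)^7 ≈ R$455,891.41.
Price-level factor over 7 years: 1.0510 × 1.0716 × 1.0278 × 1.071 × 1.070 × 1.010 × 1.0747 ≈ 1.4398786941.
The maturity value deflated by that factor is the answer in today's purchasing power.

R$316,617.93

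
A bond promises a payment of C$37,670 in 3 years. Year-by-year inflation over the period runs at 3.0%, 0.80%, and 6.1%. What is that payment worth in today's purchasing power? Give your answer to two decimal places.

C$34,196.56

Price-level factor over 3 years: 1.030 × 1.0080 × 1.061 = 1.10157264.
Purchasing power today: C$37,670 divided by that factor.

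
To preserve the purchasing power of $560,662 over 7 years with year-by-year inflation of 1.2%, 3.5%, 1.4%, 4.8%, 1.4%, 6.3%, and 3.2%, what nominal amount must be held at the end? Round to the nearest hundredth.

Cumulative price-level factor: 1.012 × 1.035 × 1.014 × 1.048 × 1.014 × 1.063 × 1.032 ≈ 1.2381435990.
The nominal amount required is $560,662 scaled up by that factor.

$694,180.07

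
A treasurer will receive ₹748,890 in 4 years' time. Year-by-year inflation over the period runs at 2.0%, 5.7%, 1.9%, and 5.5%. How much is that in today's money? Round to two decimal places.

Price-level factor over 4 years: 1.020 × 1.057 × 1.019 × 1.055 = 1.1590490163.
Purchasing power today: ₹748,890 divided by that factor.

₹646,124.53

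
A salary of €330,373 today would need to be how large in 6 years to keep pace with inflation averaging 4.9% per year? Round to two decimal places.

€440,207.54

Cumulative price-level factor: (1+4.9%)^6 ≈ 1.3324561607.
The nominal amount required is €330,373 scaled up by that factor.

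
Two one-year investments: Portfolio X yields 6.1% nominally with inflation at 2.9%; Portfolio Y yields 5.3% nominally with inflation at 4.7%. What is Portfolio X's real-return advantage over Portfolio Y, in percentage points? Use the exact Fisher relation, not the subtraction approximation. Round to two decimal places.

Portfolio X real return: 1.061/1.029 − 1 = 3.110%.
Portfolio Y real return: 1.053/1.047 − 1 = 0.573%.
Difference: 3.110 − 0.573 = 2.537 pp.

2.54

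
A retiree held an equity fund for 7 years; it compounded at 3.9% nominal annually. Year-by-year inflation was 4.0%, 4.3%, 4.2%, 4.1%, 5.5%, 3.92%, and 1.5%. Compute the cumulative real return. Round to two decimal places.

-0.17%

Cumulative inflation factor: 1.040 × 1.043 × 1.042 × 1.041 × 1.055 × 1.0392 × 1.015 ≈ 1.30934.
Nominal growth factor: 1.30710. Real growth factor = 1.30710 / 1.30934 ≈ 0.99829.
Total real return ≈ -0.1714%.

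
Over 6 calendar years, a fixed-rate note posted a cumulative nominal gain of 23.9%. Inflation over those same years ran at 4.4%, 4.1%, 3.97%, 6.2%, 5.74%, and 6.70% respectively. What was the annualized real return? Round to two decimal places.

Cumulative inflation factor: 1.044 × 1.041 × 1.0397 × 1.062 × 1.0574 × 1.0670 ≈ 1.35390.
Nominal growth factor: 1.23900. Real growth factor = 1.23900 / 1.35390 ≈ 0.91513.
Annualized: 0.91513^(1/6) − 1 ≈ -0.01467.

-1.47%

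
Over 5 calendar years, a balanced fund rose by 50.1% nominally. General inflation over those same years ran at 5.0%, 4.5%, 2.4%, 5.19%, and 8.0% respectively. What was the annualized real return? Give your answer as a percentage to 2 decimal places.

3.29%

Cumulative inflation factor: 1.050 × 1.045 × 1.024 × 1.0519 × 1.080 ≈ 1.27645.
Nominal growth factor: 1.50100. Real growth factor = 1.50100 / 1.27645 ≈ 1.17592.
Annualized: 1.17592^(1/5) − 1 ≈ 0.03294.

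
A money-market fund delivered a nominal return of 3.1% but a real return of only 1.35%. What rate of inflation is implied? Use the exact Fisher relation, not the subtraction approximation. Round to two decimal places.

From (1+r_nom) = (1+r_real)(1+π), we get 1+π = (1 + 3.1%)/(1 + 1.35%) = 1.031/1.0135 ≈ 1.01727.
So π ≈ 1.7267%.

1.73%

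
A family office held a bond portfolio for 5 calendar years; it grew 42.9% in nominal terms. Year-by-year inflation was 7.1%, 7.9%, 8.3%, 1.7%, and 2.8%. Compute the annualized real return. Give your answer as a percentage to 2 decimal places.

Cumulative inflation factor: 1.071 × 1.079 × 1.083 × 1.017 × 1.028 ≈ 1.30844.
Nominal growth factor: 1.42900. Real growth factor = 1.42900 / 1.30844 ≈ 1.09214.
Annualized: 1.09214^(1/5) − 1 ≈ 0.01778.

1.78%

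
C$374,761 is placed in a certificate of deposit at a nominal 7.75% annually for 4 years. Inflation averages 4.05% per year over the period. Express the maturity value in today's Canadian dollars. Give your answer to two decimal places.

Nominal value at maturity: C$374,761 × (1 + 7.75%)^4 ≈ C$505,153.66.
Price-level factor over 4 years: (1 + 4.05%)^4 ≈ 1.1721099109.
Dividing the nominal maturity value by the price-level factor gives the value in today's money.

C$430,978.06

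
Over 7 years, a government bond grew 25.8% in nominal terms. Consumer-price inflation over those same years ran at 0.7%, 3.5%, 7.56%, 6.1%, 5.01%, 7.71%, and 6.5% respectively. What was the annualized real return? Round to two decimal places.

Cumulative inflation factor: 1.007 × 1.035 × 1.0756 × 1.061 × 1.0501 × 1.0771 × 1.065 ≈ 1.43276.
Nominal growth factor: 1.25800. Real growth factor = 1.25800 / 1.43276 ≈ 0.87803.
Annualized: 0.87803^(1/7) − 1 ≈ -0.01841.

-1.84%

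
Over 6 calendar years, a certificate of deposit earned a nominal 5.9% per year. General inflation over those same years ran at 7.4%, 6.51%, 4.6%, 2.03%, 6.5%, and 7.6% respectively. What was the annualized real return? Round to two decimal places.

0.14%

Cumulative inflation factor: 1.074 × 1.0651 × 1.046 × 1.0203 × 1.065 × 1.076 ≈ 1.39899.
Nominal growth factor: 1.41051. Real growth factor = 1.41051 / 1.39899 ≈ 1.00823.
Annualized: 1.00823^(1/6) − 1 ≈ 0.00137.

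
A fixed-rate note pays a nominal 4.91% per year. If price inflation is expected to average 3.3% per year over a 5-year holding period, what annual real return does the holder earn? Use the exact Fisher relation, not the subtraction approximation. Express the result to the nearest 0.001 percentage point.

With constant rates the annual real return is the same each year: (1+4.91%)/(1+3.3%) − 1 = 0.01559.

1.559%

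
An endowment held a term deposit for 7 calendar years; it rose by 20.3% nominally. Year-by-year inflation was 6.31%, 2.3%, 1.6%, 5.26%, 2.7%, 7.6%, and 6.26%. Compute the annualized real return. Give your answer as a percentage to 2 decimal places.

-1.80%

Cumulative inflation factor: 1.0631 × 1.023 × 1.016 × 1.0526 × 1.027 × 1.076 × 1.0626 ≈ 1.36571.
Nominal growth factor: 1.20300. Real growth factor = 1.20300 / 1.36571 ≈ 0.88086.
Annualized: 0.88086^(1/7) − 1 ≈ -0.01796.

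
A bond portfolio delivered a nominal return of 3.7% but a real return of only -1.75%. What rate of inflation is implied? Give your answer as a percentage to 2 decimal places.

From (1+r_nom) = (1+r_real)(1+π), we get 1+π = (1 + 3.7%)/(1 − 1.75%) = 1.037/0.9825 ≈ 1.05547.
So π ≈ 5.5471%.

5.55%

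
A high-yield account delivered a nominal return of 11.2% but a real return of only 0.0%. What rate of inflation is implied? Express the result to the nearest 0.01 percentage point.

11.20%

From (1+r_nom) = (1+r_real)(1+π), we get 1+π = (1 + 11.2%)/(1 + 0.0%) = 1.112/1.000 ≈ 1.11200.
So π ≈ 11.2000%.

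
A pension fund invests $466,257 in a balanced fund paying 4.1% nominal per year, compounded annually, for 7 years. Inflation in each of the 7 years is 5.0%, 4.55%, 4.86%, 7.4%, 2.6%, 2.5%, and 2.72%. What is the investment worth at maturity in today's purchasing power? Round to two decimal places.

$462,516.00

Nominal value at maturity: $466,257 × (1 + 4.1%)^7 ≈ $617,704.08.
Price-level factor over 7 years: 1.050 × 1.0455 × 1.0486 × 1.074 × 1.026 × 1.025 × 1.0272 ≈ 1.3355301840.
The maturity value deflated by that factor is the answer in today's purchasing power.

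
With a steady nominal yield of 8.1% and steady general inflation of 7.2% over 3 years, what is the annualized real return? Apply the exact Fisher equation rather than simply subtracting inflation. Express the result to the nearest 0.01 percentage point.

With constant rates the annual real return is the same each year: (1+8.1%)/(1+7.2%) − 1 = 0.00840.

0.84%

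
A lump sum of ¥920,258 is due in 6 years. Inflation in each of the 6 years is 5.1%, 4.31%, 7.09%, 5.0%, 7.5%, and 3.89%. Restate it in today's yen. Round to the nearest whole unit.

¥668,437

Price-level factor over 6 years: 1.051 × 1.0431 × 1.0709 × 1.050 × 1.075 × 1.0389 ≈ 1.3767309937.
Purchasing power today: ¥920,258 divided by that factor.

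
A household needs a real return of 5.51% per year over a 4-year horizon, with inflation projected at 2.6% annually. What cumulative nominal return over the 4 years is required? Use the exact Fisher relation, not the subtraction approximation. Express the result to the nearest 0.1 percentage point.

37.3%

Required annual nominal rate: (1+5.51%)(1+2.6%) − 1 = 8.25326%.
Cumulative over 4 years: (1 + 0.0825326)^4 − 1 ≈ 0.37330.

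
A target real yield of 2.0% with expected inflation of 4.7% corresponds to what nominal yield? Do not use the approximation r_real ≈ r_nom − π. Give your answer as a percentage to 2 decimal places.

By the Fisher equation, 1 + r_nom = (1 + 2.0%)(1 + 4.7%) = 1.020 × 1.047 = 1.06794.
So r_nom = 6.794%.

6.79%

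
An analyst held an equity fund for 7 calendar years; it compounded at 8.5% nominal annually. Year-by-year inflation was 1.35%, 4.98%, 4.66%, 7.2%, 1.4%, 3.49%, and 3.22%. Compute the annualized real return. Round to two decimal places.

4.59%

Cumulative inflation factor: 1.0135 × 1.0498 × 1.0466 × 1.072 × 1.014 × 1.0349 × 1.0322 ≈ 1.29302.
Nominal growth factor: 1.77014. Real growth factor = 1.77014 / 1.29302 ≈ 1.36900.
Annualized: 1.36900^(1/7) − 1 ≈ 0.04589.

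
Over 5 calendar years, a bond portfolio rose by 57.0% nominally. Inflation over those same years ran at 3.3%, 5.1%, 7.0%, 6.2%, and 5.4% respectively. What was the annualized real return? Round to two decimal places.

Cumulative inflation factor: 1.033 × 1.051 × 1.070 × 1.062 × 1.054 ≈ 1.30033.
Nominal growth factor: 1.57000. Real growth factor = 1.57000 / 1.30033 ≈ 1.20739.
Annualized: 1.20739^(1/5) − 1 ≈ 0.03841.

3.84%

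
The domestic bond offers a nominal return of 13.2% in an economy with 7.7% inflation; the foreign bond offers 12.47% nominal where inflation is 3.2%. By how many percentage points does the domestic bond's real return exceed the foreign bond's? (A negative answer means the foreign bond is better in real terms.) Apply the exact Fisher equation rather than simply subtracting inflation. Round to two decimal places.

-3.88

The domestic bond real return: 1.132/1.077 − 1 = 5.107%.
The foreign bond real return: 1.1247/1.032 − 1 = 8.983%.
Difference: 5.107 − 8.983 = -3.876 pp.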